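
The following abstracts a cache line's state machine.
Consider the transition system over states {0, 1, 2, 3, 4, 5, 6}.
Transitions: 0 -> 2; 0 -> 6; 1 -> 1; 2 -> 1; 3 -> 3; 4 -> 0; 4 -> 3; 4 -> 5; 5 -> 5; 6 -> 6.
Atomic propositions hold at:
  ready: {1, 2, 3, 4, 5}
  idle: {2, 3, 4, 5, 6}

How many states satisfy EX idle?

Sat(EX idle) = {s : some successor in {2, 3, 4, 5, 6}} = {0, 3, 4, 5, 6}
|Sat(EX idle)| = |{0, 3, 4, 5, 6}| = 5.

5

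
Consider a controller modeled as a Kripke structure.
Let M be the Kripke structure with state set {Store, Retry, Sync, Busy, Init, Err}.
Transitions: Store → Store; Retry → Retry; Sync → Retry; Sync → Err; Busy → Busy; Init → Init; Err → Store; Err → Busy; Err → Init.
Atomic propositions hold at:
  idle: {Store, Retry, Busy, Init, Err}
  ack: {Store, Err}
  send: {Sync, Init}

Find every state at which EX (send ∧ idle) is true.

Sat(send ∧ idle) = {Init}
Sat(EX (send ∧ idle)) = {s : some successor in {Init}} = {Init, Err}

{Init, Err}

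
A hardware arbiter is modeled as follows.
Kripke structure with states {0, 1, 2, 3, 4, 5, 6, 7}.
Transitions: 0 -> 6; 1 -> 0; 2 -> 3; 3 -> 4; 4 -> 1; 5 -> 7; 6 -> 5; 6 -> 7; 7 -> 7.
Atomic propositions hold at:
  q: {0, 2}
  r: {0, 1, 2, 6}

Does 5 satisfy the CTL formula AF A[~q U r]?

No

Sat(~q) = {1, 3, 4, 5, 6, 7}
A[~q U r]: least fixpoint, start Z0 = Sat(r) = {0, 1, 2, 6}, add states in Sat(~q) with every successor in Z. Z1 = {0, 1, 2, 4, 6}; Z2 = {0, 1, 2, 3, 4, 6}; fixed.
Sat(A[~q U r]) = {0, 1, 2, 3, 4, 6}
AF A[~q U r]: least fixpoint, start Z0 = {0, 1, 2, 3, 4, 6}, add states with every successor in Z. Already a fixed point.
Sat(AF A[~q U r]) = {0, 1, 2, 3, 4, 6}
5 ∉ Sat(AF A[~q U r]) = {0, 1, 2, 3, 4, 6}, so the formula does not hold at 5.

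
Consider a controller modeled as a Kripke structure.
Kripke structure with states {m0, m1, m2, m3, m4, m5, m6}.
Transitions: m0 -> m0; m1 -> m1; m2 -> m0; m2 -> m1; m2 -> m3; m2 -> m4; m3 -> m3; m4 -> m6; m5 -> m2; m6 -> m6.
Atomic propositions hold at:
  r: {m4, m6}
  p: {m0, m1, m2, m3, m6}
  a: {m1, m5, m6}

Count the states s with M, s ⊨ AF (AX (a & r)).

Sat(a & r) = {m6}
Sat(AX (a & r)) = {s : every successor in {m6}} = {m4, m6}
AF (AX (a & r)): least fixpoint, start Z0 = {m4, m6}, add states with every successor in Z. Already a fixed point.
Sat(AF (AX (a & r))) = {m4, m6}
|Sat(AF (AX (a & r)))| = |{m4, m6}| = 2.

2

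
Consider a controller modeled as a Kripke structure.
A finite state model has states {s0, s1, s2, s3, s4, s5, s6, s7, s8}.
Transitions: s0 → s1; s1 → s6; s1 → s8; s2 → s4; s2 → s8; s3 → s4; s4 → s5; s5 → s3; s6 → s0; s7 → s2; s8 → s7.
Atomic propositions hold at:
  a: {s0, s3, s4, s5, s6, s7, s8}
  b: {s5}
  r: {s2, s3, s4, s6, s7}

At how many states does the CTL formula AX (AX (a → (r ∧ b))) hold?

2

Sat(r ∧ b) = ∅
Sat(a → (r ∧ b)) = {s1, s2}
Sat(AX (a → (r ∧ b))) = {s : every successor in {s1, s2}} = {s0, s7}
Sat(AX (AX (a → (r ∧ b)))) = {s : every successor in {s0, s7}} = {s6, s8}
|Sat(AX (AX (a → (r ∧ b))))| = |{s6, s8}| = 2.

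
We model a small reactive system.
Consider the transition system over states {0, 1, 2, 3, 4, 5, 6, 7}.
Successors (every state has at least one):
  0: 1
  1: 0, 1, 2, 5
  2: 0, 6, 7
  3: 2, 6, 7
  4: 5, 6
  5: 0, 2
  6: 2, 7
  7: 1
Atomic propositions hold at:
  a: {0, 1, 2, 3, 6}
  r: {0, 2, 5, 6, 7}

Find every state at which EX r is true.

Sat(EX r) = {s : some successor in {0, 2, 5, 6, 7}} = {1, 2, 3, 4, 5, 6}

{1, 2, 3, 4, 5, 6}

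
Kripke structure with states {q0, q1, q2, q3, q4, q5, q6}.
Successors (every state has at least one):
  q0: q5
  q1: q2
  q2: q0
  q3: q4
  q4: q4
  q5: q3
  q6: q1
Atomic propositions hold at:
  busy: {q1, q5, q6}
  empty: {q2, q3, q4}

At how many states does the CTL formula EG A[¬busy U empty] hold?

2

Sat(¬busy) = {q0, q2, q3, q4}
A[¬busy U empty]: least fixpoint, start Z0 = Sat(empty) = {q2, q3, q4}, add states in Sat(¬busy) with every successor in Z. Already a fixed point.
Sat(A[¬busy U empty]) = {q2, q3, q4}
EG A[¬busy U empty]: greatest fixpoint, start Z0 = {q2, q3, q4}, keep only states in Sat with some successor in Z. Z1 = {q3, q4}; fixed.
Sat(EG A[¬busy U empty]) = {q3, q4}
|Sat(EG A[¬busy U empty])| = |{q3, q4}| = 2.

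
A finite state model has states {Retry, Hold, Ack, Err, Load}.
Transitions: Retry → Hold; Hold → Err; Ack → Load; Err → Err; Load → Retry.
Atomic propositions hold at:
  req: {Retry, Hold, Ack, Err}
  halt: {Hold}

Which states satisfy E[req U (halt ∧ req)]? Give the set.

{Retry, Hold}

Sat(halt ∧ req) = {Hold}
E[req U (halt ∧ req)]: least fixpoint, start Z0 = Sat((halt ∧ req)) = {Hold}, add states in Sat(req) with some successor in Z. Z1 = {Retry, Hold}; fixed.
Sat(E[req U (halt ∧ req)]) = {Retry, Hold}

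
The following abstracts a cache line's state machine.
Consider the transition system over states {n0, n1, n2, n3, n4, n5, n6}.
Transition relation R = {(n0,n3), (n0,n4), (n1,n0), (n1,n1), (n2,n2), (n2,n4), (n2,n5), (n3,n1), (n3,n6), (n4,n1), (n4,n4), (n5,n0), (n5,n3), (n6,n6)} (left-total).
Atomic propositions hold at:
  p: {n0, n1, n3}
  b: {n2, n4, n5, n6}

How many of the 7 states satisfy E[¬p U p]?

6

Sat(¬p) = {n2, n4, n5, n6}
E[¬p U p]: least fixpoint, start Z0 = Sat(p) = {n0, n1, n3}, add states in Sat(¬p) with some successor in Z. Z1 = {n0, n1, n3, n4, n5}; Z2 = {n0, n1, n2, n3, n4, n5}; fixed.
Sat(E[¬p U p]) = {n0, n1, n2, n3, n4, n5}
|Sat(E[¬p U p])| = |{n0, n1, n2, n3, n4, n5}| = 6.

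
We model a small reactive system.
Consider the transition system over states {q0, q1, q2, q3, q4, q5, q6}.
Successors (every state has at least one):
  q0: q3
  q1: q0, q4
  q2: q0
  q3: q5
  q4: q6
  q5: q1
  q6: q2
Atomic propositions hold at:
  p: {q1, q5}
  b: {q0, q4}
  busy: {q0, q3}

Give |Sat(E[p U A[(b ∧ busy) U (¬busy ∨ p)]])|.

5

Sat(b ∧ busy) = {q0}
Sat(¬busy) = {q1, q2, q4, q5, q6}
Sat(¬busy ∨ p) = {q1, q2, q4, q5, q6}
A[(b ∧ busy) U (¬busy ∨ p)]: least fixpoint, start Z0 = Sat((¬busy ∨ p)) = {q1, q2, q4, q5, q6}, add states in Sat(b ∧ busy) with every successor in Z. Already a fixed point.
Sat(A[(b ∧ busy) U (¬busy ∨ p)]) = {q1, q2, q4, q5, q6}
E[p U A[(b ∧ busy) U (¬busy ∨ p)]]: least fixpoint, start Z0 = Sat(A[(b ∧ busy) U (¬busy ∨ p)]) = {q1, q2, q4, q5, q6}, add states in Sat(p) with some successor in Z. Already a fixed point.
Sat(E[p U A[(b ∧ busy) U (¬busy ∨ p)]]) = {q1, q2, q4, q5, q6}
|Sat(E[p U A[(b ∧ busy) U (¬busy ∨ p)]])| = |{q1, q2, q4, q5, q6}| = 5.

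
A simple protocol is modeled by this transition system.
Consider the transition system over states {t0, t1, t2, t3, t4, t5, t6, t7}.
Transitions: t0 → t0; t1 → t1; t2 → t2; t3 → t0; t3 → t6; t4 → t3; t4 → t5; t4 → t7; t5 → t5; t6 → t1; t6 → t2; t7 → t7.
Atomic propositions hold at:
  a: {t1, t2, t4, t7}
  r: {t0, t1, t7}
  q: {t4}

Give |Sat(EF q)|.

EF q: least fixpoint, start Z0 = {t4}, add states with some successor in Z. Already a fixed point.
Sat(EF q) = {t4}
|Sat(EF q)| = |{t4}| = 1.

1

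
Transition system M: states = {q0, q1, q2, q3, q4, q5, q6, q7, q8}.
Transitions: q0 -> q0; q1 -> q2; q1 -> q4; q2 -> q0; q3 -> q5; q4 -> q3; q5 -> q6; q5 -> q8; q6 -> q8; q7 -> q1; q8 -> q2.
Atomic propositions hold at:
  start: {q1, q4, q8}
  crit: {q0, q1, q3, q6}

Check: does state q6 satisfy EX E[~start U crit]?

No

Sat(~start) = {q0, q2, q3, q5, q6, q7}
E[~start U crit]: least fixpoint, start Z0 = Sat(crit) = {q0, q1, q3, q6}, add states in Sat(~start) with some successor in Z. Z1 = {q0, q1, q2, q3, q5, q6, q7}; fixed.
Sat(E[~start U crit]) = {q0, q1, q2, q3, q5, q6, q7}
Sat(EX E[~start U crit]) = {s : some successor in {q0, q1, q2, q3, q5, q6, q7}} = {q0, q1, q2, q3, q4, q5, q7, q8}
q6 ∉ Sat(EX E[~start U crit]) = {q0, q1, q2, q3, q4, q5, q7, q8}, so the formula does not hold at q6.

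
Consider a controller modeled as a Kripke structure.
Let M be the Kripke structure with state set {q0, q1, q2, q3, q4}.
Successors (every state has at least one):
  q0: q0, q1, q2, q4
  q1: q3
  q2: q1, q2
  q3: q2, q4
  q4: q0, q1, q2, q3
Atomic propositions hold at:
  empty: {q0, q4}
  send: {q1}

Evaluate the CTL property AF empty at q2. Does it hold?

AF empty: least fixpoint, start Z0 = {q0, q4}, add states with every successor in Z. Already a fixed point.
Sat(AF empty) = {q0, q4}
q2 ∉ Sat(AF empty) = {q0, q4}, so the formula does not hold at q2.

No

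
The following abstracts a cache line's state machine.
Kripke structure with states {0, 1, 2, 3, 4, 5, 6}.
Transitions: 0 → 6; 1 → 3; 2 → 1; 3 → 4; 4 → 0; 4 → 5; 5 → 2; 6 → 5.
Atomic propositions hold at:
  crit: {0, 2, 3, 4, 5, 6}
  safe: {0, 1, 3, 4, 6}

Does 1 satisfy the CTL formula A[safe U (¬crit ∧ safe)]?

Yes

Sat(¬crit) = {1}
Sat(¬crit ∧ safe) = {1}
A[safe U (¬crit ∧ safe)]: least fixpoint, start Z0 = Sat((¬crit ∧ safe)) = {1}, add states in Sat(safe) with every successor in Z. Already a fixed point.
Sat(A[safe U (¬crit ∧ safe)]) = {1}
1 ∈ Sat(A[safe U (¬crit ∧ safe)]) = {1}, so the formula holds at 1.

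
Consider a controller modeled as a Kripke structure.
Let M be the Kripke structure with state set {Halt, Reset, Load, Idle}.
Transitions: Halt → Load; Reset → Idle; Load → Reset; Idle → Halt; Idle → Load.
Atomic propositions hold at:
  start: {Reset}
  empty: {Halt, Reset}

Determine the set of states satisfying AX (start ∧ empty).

{Load}

Sat(start ∧ empty) = {Reset}
Sat(AX (start ∧ empty)) = {s : every successor in {Reset}} = {Load}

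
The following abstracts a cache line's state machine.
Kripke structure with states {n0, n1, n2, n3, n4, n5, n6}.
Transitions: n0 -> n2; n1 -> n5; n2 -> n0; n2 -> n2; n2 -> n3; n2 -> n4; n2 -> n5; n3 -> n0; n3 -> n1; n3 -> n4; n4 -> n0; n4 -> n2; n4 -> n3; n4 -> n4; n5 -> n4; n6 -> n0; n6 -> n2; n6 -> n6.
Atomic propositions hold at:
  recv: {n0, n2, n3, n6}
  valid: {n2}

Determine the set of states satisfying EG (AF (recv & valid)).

Sat(recv & valid) = {n2}
AF (recv & valid): least fixpoint, start Z0 = {n2}, add states with every successor in Z. Z1 = {n0, n2}; fixed.
Sat(AF (recv & valid)) = {n0, n2}
EG (AF (recv & valid)): greatest fixpoint, start Z0 = {n0, n2}, keep only states in Sat with some successor in Z. Already a fixed point.
Sat(EG (AF (recv & valid))) = {n0, n2}

{n0, n2}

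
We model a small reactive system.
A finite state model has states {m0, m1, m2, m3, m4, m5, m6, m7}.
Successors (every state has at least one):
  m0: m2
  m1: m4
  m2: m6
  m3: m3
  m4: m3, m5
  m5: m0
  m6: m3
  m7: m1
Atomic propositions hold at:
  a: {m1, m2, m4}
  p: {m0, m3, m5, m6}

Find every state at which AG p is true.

{m3, m6}

AG p: greatest fixpoint, start Z0 = {m0, m3, m5, m6}, keep only states in Sat with every successor in Z. Z1 = {m3, m5, m6}; Z2 = {m3, m6}; fixed.
Sat(AG p) = {m3, m6}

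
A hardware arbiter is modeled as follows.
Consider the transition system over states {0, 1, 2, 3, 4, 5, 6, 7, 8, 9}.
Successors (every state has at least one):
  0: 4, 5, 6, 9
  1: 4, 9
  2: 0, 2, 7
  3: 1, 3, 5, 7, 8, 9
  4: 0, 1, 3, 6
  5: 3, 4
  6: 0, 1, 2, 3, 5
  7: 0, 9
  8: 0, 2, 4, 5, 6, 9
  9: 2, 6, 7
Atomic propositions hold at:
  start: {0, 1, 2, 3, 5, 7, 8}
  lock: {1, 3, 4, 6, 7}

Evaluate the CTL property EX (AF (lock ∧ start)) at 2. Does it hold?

Yes

Sat(lock ∧ start) = {1, 3, 7}
AF (lock ∧ start): least fixpoint, start Z0 = {1, 3, 7}, add states with every successor in Z. Already a fixed point.
Sat(AF (lock ∧ start)) = {1, 3, 7}
Sat(EX (AF (lock ∧ start))) = {s : some successor in {1, 3, 7}} = {2, 3, 4, 5, 6, 9}
2 ∈ Sat(EX (AF (lock ∧ start))) = {2, 3, 4, 5, 6, 9}, so the formula holds at 2.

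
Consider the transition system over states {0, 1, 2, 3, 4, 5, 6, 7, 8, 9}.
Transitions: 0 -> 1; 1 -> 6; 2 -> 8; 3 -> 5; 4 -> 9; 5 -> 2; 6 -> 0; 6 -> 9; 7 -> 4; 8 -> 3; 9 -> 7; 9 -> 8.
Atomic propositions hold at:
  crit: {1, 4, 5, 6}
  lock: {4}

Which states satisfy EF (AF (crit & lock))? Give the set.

{0, 1, 4, 6, 7, 9}

Sat(crit & lock) = {4}
AF (crit & lock): least fixpoint, start Z0 = {4}, add states with every successor in Z. Z1 = {4, 7}; fixed.
Sat(AF (crit & lock)) = {4, 7}
EF (AF (crit & lock)): least fixpoint, start Z0 = {4, 7}, add states with some successor in Z. Z1 = {4, 7, 9}; Z2 = {4, 6, 7, 9}; Z3 = {1, 4, 6, 7, 9}; Z4 = {0, 1, 4, 6, 7, 9}; fixed.
Sat(EF (AF (crit & lock))) = {0, 1, 4, 6, 7, 9}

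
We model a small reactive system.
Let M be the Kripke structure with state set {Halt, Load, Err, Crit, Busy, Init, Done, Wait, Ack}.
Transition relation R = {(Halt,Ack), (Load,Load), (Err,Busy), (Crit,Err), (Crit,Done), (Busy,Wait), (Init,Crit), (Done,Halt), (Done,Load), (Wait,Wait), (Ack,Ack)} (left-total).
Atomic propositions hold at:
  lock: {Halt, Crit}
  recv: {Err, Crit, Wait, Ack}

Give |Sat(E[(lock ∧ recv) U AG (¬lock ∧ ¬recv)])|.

1

Sat(lock ∧ recv) = {Crit}
Sat(¬lock) = {Load, Err, Busy, Init, Done, Wait, Ack}
Sat(¬recv) = {Halt, Load, Busy, Init, Done}
Sat(¬lock ∧ ¬recv) = {Load, Busy, Init, Done}
AG (¬lock ∧ ¬recv): greatest fixpoint, start Z0 = {Load, Busy, Init, Done}, keep only states in Sat with every successor in Z. Z1 = {Load}; fixed.
Sat(AG (¬lock ∧ ¬recv)) = {Load}
E[(lock ∧ recv) U AG (¬lock ∧ ¬recv)]: least fixpoint, start Z0 = Sat(AG (¬lock ∧ ¬recv)) = {Load}, add states in Sat(lock ∧ recv) with some successor in Z. Already a fixed point.
Sat(E[(lock ∧ recv) U AG (¬lock ∧ ¬recv)]) = {Load}
|Sat(E[(lock ∧ recv) U AG (¬lock ∧ ¬recv)])| = |{Load}| = 1.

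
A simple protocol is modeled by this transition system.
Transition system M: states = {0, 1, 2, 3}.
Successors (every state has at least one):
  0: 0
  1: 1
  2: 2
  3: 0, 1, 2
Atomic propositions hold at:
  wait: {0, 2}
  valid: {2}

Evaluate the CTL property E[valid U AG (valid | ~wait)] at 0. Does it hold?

Sat(~wait) = {1, 3}
Sat(valid | ~wait) = {1, 2, 3}
AG (valid | ~wait): greatest fixpoint, start Z0 = {1, 2, 3}, keep only states in Sat with every successor in Z. Z1 = {1, 2}; fixed.
Sat(AG (valid | ~wait)) = {1, 2}
E[valid U AG (valid | ~wait)]: least fixpoint, start Z0 = Sat(AG (valid | ~wait)) = {1, 2}, add states in Sat(valid) with some successor in Z. Already a fixed point.
Sat(E[valid U AG (valid | ~wait)]) = {1, 2}
0 ∉ Sat(E[valid U AG (valid | ~wait)]) = {1, 2}, so the formula does not hold at 0.

No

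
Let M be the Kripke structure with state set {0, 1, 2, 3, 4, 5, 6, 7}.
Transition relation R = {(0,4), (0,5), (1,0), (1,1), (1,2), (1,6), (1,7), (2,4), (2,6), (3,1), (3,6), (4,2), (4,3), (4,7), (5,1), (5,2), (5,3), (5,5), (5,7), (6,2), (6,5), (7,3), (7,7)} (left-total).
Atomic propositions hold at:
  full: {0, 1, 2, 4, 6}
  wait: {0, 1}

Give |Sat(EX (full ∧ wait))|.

Sat(full ∧ wait) = {0, 1}
Sat(EX (full ∧ wait)) = {s : some successor in {0, 1}} = {1, 3, 5}
|Sat(EX (full ∧ wait))| = |{1, 3, 5}| = 3.

3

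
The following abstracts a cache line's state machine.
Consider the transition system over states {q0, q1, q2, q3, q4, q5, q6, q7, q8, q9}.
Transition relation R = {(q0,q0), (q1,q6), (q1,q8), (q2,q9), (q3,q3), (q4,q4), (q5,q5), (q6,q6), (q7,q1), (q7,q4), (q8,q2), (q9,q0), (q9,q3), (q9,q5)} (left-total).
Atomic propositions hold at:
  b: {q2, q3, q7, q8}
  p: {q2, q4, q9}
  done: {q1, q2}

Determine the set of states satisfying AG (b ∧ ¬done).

{q3}

Sat(¬done) = {q0, q3, q4, q5, q6, q7, q8, q9}
Sat(b ∧ ¬done) = {q3, q7, q8}
AG (b ∧ ¬done): greatest fixpoint, start Z0 = {q3, q7, q8}, keep only states in Sat with every successor in Z. Z1 = {q3}; fixed.
Sat(AG (b ∧ ¬done)) = {q3}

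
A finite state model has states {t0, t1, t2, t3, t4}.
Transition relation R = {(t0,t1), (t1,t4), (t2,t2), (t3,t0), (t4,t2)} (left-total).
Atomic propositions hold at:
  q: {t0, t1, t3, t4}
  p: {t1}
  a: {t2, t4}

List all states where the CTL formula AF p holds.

{t0, t1, t3}

AF p: least fixpoint, start Z0 = {t1}, add states with every successor in Z. Z1 = {t0, t1}; Z2 = {t0, t1, t3}; fixed.
Sat(AF p) = {t0, t1, t3}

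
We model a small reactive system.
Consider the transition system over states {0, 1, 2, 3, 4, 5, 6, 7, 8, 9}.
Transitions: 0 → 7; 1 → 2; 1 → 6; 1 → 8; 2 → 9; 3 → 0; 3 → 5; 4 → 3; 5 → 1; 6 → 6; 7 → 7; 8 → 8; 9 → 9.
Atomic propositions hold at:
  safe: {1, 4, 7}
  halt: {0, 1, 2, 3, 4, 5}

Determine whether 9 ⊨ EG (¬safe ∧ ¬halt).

Sat(¬safe) = {0, 2, 3, 5, 6, 8, 9}
Sat(¬halt) = {6, 7, 8, 9}
Sat(¬safe ∧ ¬halt) = {6, 8, 9}
EG (¬safe ∧ ¬halt): greatest fixpoint, start Z0 = {6, 8, 9}, keep only states in Sat with some successor in Z. Already a fixed point.
Sat(EG (¬safe ∧ ¬halt)) = {6, 8, 9}
9 ∈ Sat(EG (¬safe ∧ ¬halt)) = {6, 8, 9}, so the formula holds at 9.

Yes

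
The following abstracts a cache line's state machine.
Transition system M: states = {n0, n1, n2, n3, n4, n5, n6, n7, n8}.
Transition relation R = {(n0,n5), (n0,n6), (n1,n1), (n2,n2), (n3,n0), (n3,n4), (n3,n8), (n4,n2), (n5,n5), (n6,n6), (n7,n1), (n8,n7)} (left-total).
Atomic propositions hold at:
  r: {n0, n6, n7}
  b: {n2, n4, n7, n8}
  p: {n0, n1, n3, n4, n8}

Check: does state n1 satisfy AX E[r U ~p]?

Sat(~p) = {n2, n5, n6, n7}
E[r U ~p]: least fixpoint, start Z0 = Sat(~p) = {n2, n5, n6, n7}, add states in Sat(r) with some successor in Z. Z1 = {n0, n2, n5, n6, n7}; fixed.
Sat(E[r U ~p]) = {n0, n2, n5, n6, n7}
Sat(AX E[r U ~p]) = {s : every successor in {n0, n2, n5, n6, n7}} = {n0, n2, n4, n5, n6, n8}
n1 ∉ Sat(AX E[r U ~p]) = {n0, n2, n4, n5, n6, n8}, so the formula does not hold at n1.

No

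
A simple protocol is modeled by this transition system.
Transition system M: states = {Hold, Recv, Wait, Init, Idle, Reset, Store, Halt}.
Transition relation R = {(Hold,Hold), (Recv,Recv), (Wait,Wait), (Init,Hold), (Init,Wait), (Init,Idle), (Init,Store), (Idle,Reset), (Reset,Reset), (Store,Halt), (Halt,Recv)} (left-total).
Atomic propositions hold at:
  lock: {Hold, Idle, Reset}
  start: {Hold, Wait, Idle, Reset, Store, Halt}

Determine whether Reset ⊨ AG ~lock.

No

Sat(~lock) = {Recv, Wait, Init, Store, Halt}
AG ~lock: greatest fixpoint, start Z0 = {Recv, Wait, Init, Store, Halt}, keep only states in Sat with every successor in Z. Z1 = {Recv, Wait, Store, Halt}; fixed.
Sat(AG ~lock) = {Recv, Wait, Store, Halt}
Reset ∉ Sat(AG ~lock) = {Recv, Wait, Store, Halt}, so the formula does not hold at Reset.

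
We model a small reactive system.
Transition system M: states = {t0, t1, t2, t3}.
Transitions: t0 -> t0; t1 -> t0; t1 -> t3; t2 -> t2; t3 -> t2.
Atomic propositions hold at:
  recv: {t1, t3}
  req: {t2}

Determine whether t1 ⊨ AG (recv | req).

Sat(recv | req) = {t1, t2, t3}
AG (recv | req): greatest fixpoint, start Z0 = {t1, t2, t3}, keep only states in Sat with every successor in Z. Z1 = {t2, t3}; fixed.
Sat(AG (recv | req)) = {t2, t3}
t1 ∉ Sat(AG (recv | req)) = {t2, t3}, so the formula does not hold at t1.

No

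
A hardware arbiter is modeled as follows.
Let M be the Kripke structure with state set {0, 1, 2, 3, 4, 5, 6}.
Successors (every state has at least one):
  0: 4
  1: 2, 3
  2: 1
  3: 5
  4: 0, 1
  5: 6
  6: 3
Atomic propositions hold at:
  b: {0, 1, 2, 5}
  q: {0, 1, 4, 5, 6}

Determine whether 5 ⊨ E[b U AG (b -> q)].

Sat(b -> q) = {0, 1, 3, 4, 5, 6}
AG (b -> q): greatest fixpoint, start Z0 = {0, 1, 3, 4, 5, 6}, keep only states in Sat with every successor in Z. Z1 = {0, 3, 4, 5, 6}; Z2 = {0, 3, 5, 6}; Z3 = {3, 5, 6}; fixed.
Sat(AG (b -> q)) = {3, 5, 6}
E[b U AG (b -> q)]: least fixpoint, start Z0 = Sat(AG (b -> q)) = {3, 5, 6}, add states in Sat(b) with some successor in Z. Z1 = {1, 3, 5, 6}; Z2 = {1, 2, 3, 5, 6}; fixed.
Sat(E[b U AG (b -> q)]) = {1, 2, 3, 5, 6}
5 ∈ Sat(E[b U AG (b -> q)]) = {1, 2, 3, 5, 6}, so the formula holds at 5.

Yes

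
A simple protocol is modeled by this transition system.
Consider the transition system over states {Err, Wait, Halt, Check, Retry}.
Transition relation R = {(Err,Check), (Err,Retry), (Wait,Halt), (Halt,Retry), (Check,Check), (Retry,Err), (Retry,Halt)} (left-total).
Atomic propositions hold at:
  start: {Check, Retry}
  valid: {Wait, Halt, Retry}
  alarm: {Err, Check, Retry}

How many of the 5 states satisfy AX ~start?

2

Sat(~start) = {Err, Wait, Halt}
Sat(AX ~start) = {s : every successor in {Err, Wait, Halt}} = {Wait, Retry}
|Sat(AX ~start)| = |{Wait, Retry}| = 2.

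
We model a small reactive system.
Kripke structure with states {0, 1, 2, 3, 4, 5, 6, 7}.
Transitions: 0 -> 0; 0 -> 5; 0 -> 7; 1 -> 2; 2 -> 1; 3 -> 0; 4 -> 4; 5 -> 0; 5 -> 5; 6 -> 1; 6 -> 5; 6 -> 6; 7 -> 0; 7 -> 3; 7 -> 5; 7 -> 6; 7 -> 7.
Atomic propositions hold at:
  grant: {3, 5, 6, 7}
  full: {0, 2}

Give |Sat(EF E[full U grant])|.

E[full U grant]: least fixpoint, start Z0 = Sat(grant) = {3, 5, 6, 7}, add states in Sat(full) with some successor in Z. Z1 = {0, 3, 5, 6, 7}; fixed.
Sat(E[full U grant]) = {0, 3, 5, 6, 7}
EF E[full U grant]: least fixpoint, start Z0 = {0, 3, 5, 6, 7}, add states with some successor in Z. Already a fixed point.
Sat(EF E[full U grant]) = {0, 3, 5, 6, 7}
|Sat(EF E[full U grant])| = |{0, 3, 5, 6, 7}| = 5.

5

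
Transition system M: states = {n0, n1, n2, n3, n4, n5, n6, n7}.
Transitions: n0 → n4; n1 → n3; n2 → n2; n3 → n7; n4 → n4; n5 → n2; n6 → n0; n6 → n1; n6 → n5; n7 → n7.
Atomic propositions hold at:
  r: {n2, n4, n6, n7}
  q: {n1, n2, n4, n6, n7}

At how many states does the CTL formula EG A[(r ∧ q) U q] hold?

3

Sat(r ∧ q) = {n2, n4, n6, n7}
A[(r ∧ q) U q]: least fixpoint, start Z0 = Sat(q) = {n1, n2, n4, n6, n7}, add states in Sat(r ∧ q) with every successor in Z. Already a fixed point.
Sat(A[(r ∧ q) U q]) = {n1, n2, n4, n6, n7}
EG A[(r ∧ q) U q]: greatest fixpoint, start Z0 = {n1, n2, n4, n6, n7}, keep only states in Sat with some successor in Z. Z1 = {n2, n4, n6, n7}; Z2 = {n2, n4, n7}; fixed.
Sat(EG A[(r ∧ q) U q]) = {n2, n4, n7}
|Sat(EG A[(r ∧ q) U q])| = |{n2, n4, n7}| = 3.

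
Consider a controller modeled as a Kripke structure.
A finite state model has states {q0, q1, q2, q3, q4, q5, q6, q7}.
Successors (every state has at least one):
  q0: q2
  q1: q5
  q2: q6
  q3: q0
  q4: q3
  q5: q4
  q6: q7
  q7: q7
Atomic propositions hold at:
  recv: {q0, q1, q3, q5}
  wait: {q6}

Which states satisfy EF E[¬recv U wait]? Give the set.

{q0, q1, q2, q3, q4, q5, q6}

Sat(¬recv) = {q2, q4, q6, q7}
E[¬recv U wait]: least fixpoint, start Z0 = Sat(wait) = {q6}, add states in Sat(¬recv) with some successor in Z. Z1 = {q2, q6}; fixed.
Sat(E[¬recv U wait]) = {q2, q6}
EF E[¬recv U wait]: least fixpoint, start Z0 = {q2, q6}, add states with some successor in Z. Z1 = {q0, q2, q6}; Z2 = {q0, q2, q3, q6}; Z3 = {q0, q2, q3, q4, q6}; Z4 = {q0, q2, q3, q4, q5, q6}; Z5 = {q0, q1, q2, q3, q4, q5, q6}; fixed.
Sat(EF E[¬recv U wait]) = {q0, q1, q2, q3, q4, q5, q6}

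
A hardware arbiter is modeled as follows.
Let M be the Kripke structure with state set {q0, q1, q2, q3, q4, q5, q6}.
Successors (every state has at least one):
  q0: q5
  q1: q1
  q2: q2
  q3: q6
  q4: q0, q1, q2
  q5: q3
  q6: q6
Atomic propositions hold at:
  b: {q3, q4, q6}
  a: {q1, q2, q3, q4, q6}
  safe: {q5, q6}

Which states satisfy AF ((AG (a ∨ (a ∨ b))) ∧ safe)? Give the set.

{q0, q3, q5, q6}

Sat(a ∨ b) = {q1, q2, q3, q4, q6}
Sat(a ∨ (a ∨ b)) = {q1, q2, q3, q4, q6}
AG (a ∨ (a ∨ b)): greatest fixpoint, start Z0 = {q1, q2, q3, q4, q6}, keep only states in Sat with every successor in Z. Z1 = {q1, q2, q3, q6}; fixed.
Sat(AG (a ∨ (a ∨ b))) = {q1, q2, q3, q6}
Sat((AG (a ∨ (a ∨ b))) ∧ safe) = {q6}
AF ((AG (a ∨ (a ∨ b))) ∧ safe): least fixpoint, start Z0 = {q6}, add states with every successor in Z. Z1 = {q3, q6}; Z2 = {q3, q5, q6}; Z3 = {q0, q3, q5, q6}; fixed.
Sat(AF ((AG (a ∨ (a ∨ b))) ∧ safe)) = {q0, q3, q5, q6}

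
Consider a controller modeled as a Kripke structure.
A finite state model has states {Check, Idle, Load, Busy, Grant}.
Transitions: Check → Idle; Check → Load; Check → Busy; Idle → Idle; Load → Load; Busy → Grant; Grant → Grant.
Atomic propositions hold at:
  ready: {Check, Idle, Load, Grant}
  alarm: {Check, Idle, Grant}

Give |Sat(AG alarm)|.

AG alarm: greatest fixpoint, start Z0 = {Check, Idle, Grant}, keep only states in Sat with every successor in Z. Z1 = {Idle, Grant}; fixed.
Sat(AG alarm) = {Idle, Grant}
|Sat(AG alarm)| = |{Idle, Grant}| = 2.

2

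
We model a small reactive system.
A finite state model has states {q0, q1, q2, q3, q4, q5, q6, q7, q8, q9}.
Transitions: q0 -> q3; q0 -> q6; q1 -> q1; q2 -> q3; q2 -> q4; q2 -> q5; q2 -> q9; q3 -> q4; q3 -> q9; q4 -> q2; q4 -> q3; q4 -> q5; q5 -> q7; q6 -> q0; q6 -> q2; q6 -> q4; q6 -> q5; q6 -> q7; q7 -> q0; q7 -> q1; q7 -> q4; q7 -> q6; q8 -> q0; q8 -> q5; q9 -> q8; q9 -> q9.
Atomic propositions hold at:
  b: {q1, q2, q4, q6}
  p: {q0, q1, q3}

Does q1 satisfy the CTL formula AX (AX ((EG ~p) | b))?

Sat(~p) = {q2, q4, q5, q6, q7, q8, q9}
EG ~p: greatest fixpoint, start Z0 = {q2, q4, q5, q6, q7, q8, q9}, keep only states in Sat with some successor in Z. Already a fixed point.
Sat(EG ~p) = {q2, q4, q5, q6, q7, q8, q9}
Sat((EG ~p) | b) = {q1, q2, q4, q5, q6, q7, q8, q9}
Sat(AX ((EG ~p) | b)) = {s : every successor in {q1, q2, q4, q5, q6, q7, q8, q9}} = {q1, q3, q5, q9}
Sat(AX (AX ((EG ~p) | b))) = {s : every successor in {q1, q3, q5, q9}} = {q1}
q1 ∈ Sat(AX (AX ((EG ~p) | b))) = {q1}, so the formula holds at q1.

Yes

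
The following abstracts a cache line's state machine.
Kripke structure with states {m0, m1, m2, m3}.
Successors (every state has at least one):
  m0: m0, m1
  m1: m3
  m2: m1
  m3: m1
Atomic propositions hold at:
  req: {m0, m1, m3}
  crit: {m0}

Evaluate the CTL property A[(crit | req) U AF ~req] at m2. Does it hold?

Yes

Sat(crit | req) = {m0, m1, m3}
Sat(~req) = {m2}
AF ~req: least fixpoint, start Z0 = {m2}, add states with every successor in Z. Already a fixed point.
Sat(AF ~req) = {m2}
A[(crit | req) U AF ~req]: least fixpoint, start Z0 = Sat(AF ~req) = {m2}, add states in Sat(crit | req) with every successor in Z. Already a fixed point.
Sat(A[(crit | req) U AF ~req]) = {m2}
m2 ∈ Sat(A[(crit | req) U AF ~req]) = {m2}, so the formula holds at m2.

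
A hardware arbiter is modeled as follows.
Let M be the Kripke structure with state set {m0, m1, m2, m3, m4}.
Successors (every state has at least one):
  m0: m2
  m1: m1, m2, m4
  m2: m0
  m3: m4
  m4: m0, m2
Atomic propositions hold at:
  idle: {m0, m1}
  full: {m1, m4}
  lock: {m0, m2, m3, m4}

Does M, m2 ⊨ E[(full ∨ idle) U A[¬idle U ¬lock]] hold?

Sat(full ∨ idle) = {m0, m1, m4}
Sat(¬idle) = {m2, m3, m4}
Sat(¬lock) = {m1}
A[¬idle U ¬lock]: least fixpoint, start Z0 = Sat(¬lock) = {m1}, add states in Sat(¬idle) with every successor in Z. Already a fixed point.
Sat(A[¬idle U ¬lock]) = {m1}
E[(full ∨ idle) U A[¬idle U ¬lock]]: least fixpoint, start Z0 = Sat(A[¬idle U ¬lock]) = {m1}, add states in Sat(full ∨ idle) with some successor in Z. Already a fixed point.
Sat(E[(full ∨ idle) U A[¬idle U ¬lock]]) = {m1}
m2 ∉ Sat(E[(full ∨ idle) U A[¬idle U ¬lock]]) = {m1}, so the formula does not hold at m2.

No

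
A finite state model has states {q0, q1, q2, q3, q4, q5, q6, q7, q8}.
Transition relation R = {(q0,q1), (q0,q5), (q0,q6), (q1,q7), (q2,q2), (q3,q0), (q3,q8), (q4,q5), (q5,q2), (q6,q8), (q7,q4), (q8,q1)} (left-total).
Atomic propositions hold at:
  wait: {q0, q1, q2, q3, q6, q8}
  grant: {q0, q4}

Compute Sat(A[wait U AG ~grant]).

{q2, q5}

Sat(~grant) = {q1, q2, q3, q5, q6, q7, q8}
AG ~grant: greatest fixpoint, start Z0 = {q1, q2, q3, q5, q6, q7, q8}, keep only states in Sat with every successor in Z. Z1 = {q1, q2, q5, q6, q8}; Z2 = {q2, q5, q6, q8}; Z3 = {q2, q5, q6}; Z4 = {q2, q5}; fixed.
Sat(AG ~grant) = {q2, q5}
A[wait U AG ~grant]: least fixpoint, start Z0 = Sat(AG ~grant) = {q2, q5}, add states in Sat(wait) with every successor in Z. Already a fixed point.
Sat(A[wait U AG ~grant]) = {q2, q5}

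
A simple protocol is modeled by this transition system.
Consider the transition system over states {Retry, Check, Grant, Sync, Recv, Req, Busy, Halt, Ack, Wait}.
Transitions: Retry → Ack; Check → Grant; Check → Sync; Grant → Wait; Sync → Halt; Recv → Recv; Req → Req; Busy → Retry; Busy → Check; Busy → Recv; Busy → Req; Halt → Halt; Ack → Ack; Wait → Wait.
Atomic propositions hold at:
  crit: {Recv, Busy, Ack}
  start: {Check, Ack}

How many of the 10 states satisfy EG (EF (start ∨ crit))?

4

Sat(start ∨ crit) = {Check, Recv, Busy, Ack}
EF (start ∨ crit): least fixpoint, start Z0 = {Check, Recv, Busy, Ack}, add states with some successor in Z. Z1 = {Retry, Check, Recv, Busy, Ack}; fixed.
Sat(EF (start ∨ crit)) = {Retry, Check, Recv, Busy, Ack}
EG (EF (start ∨ crit)): greatest fixpoint, start Z0 = {Retry, Check, Recv, Busy, Ack}, keep only states in Sat with some successor in Z. Z1 = {Retry, Recv, Busy, Ack}; fixed.
Sat(EG (EF (start ∨ crit))) = {Retry, Recv, Busy, Ack}
|Sat(EG (EF (start ∨ crit)))| = |{Retry, Recv, Busy, Ack}| = 4.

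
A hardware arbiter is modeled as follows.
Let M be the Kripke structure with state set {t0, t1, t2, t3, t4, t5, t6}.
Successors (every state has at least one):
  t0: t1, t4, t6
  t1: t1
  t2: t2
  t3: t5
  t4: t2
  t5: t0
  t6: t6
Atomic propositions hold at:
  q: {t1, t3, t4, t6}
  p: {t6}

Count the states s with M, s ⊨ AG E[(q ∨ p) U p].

1

Sat(q ∨ p) = {t1, t3, t4, t6}
E[(q ∨ p) U p]: least fixpoint, start Z0 = Sat(p) = {t6}, add states in Sat(q ∨ p) with some successor in Z. Already a fixed point.
Sat(E[(q ∨ p) U p]) = {t6}
AG E[(q ∨ p) U p]: greatest fixpoint, start Z0 = {t6}, keep only states in Sat with every successor in Z. Already a fixed point.
Sat(AG E[(q ∨ p) U p]) = {t6}
|Sat(AG E[(q ∨ p) U p])| = |{t6}| = 1.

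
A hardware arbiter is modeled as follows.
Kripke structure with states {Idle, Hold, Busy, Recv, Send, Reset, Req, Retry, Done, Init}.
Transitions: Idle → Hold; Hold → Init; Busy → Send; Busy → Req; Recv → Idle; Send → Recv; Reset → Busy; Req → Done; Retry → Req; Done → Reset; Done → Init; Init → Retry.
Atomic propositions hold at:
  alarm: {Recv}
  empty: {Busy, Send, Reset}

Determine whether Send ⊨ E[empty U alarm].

E[empty U alarm]: least fixpoint, start Z0 = Sat(alarm) = {Recv}, add states in Sat(empty) with some successor in Z. Z1 = {Recv, Send}; Z2 = {Busy, Recv, Send}; Z3 = {Busy, Recv, Send, Reset}; fixed.
Sat(E[empty U alarm]) = {Busy, Recv, Send, Reset}
Send ∈ Sat(E[empty U alarm]) = {Busy, Recv, Send, Reset}, so the formula holds at Send.

Yes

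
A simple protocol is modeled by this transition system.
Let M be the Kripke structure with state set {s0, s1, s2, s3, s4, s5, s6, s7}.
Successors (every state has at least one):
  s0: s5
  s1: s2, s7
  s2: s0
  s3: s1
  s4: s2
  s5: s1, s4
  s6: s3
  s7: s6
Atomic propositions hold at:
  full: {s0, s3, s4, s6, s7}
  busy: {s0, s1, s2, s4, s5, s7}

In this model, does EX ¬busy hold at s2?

Sat(¬busy) = {s3, s6}
Sat(EX ¬busy) = {s : some successor in {s3, s6}} = {s6, s7}
s2 ∉ Sat(EX ¬busy) = {s6, s7}, so the formula does not hold at s2.

No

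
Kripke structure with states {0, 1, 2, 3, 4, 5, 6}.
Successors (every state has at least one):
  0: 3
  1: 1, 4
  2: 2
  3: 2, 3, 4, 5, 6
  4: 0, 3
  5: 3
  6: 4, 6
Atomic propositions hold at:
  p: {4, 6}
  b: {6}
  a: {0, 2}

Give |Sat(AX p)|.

1

Sat(AX p) = {s : every successor in {4, 6}} = {6}
|Sat(AX p)| = |{6}| = 1.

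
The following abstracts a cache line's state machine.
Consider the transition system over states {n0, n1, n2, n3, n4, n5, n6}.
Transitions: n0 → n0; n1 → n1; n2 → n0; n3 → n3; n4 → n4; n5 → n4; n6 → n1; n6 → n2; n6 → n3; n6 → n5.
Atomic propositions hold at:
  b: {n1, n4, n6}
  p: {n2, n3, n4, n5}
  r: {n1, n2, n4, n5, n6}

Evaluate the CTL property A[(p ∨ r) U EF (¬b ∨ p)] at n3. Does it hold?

Sat(p ∨ r) = {n1, n2, n3, n4, n5, n6}
Sat(¬b) = {n0, n2, n3, n5}
Sat(¬b ∨ p) = {n0, n2, n3, n4, n5}
EF (¬b ∨ p): least fixpoint, start Z0 = {n0, n2, n3, n4, n5}, add states with some successor in Z. Z1 = {n0, n2, n3, n4, n5, n6}; fixed.
Sat(EF (¬b ∨ p)) = {n0, n2, n3, n4, n5, n6}
A[(p ∨ r) U EF (¬b ∨ p)]: least fixpoint, start Z0 = Sat(EF (¬b ∨ p)) = {n0, n2, n3, n4, n5, n6}, add states in Sat(p ∨ r) with every successor in Z. Already a fixed point.
Sat(A[(p ∨ r) U EF (¬b ∨ p)]) = {n0, n2, n3, n4, n5, n6}
n3 ∈ Sat(A[(p ∨ r) U EF (¬b ∨ p)]) = {n0, n2, n3, n4, n5, n6}, so the formula holds at n3.

Yes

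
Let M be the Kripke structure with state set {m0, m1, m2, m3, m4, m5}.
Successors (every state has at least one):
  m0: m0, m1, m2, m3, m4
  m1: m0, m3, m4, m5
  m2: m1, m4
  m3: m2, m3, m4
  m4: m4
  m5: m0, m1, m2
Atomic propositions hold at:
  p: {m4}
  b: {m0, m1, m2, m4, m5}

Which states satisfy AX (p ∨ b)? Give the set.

Sat(p ∨ b) = {m0, m1, m2, m4, m5}
Sat(AX (p ∨ b)) = {s : every successor in {m0, m1, m2, m4, m5}} = {m2, m4, m5}

{m2, m4, m5}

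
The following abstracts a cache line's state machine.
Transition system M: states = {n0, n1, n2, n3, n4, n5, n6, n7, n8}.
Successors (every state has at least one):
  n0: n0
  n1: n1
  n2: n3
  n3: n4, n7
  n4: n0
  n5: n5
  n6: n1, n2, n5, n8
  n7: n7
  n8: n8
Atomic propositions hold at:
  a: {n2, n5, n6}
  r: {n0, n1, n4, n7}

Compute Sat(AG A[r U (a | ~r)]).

Sat(~r) = {n2, n3, n5, n6, n8}
Sat(a | ~r) = {n2, n3, n5, n6, n8}
A[r U (a | ~r)]: least fixpoint, start Z0 = Sat((a | ~r)) = {n2, n3, n5, n6, n8}, add states in Sat(r) with every successor in Z. Already a fixed point.
Sat(A[r U (a | ~r)]) = {n2, n3, n5, n6, n8}
AG A[r U (a | ~r)]: greatest fixpoint, start Z0 = {n2, n3, n5, n6, n8}, keep only states in Sat with every successor in Z. Z1 = {n2, n5, n8}; Z2 = {n5, n8}; fixed.
Sat(AG A[r U (a | ~r)]) = {n5, n8}

{n5, n8}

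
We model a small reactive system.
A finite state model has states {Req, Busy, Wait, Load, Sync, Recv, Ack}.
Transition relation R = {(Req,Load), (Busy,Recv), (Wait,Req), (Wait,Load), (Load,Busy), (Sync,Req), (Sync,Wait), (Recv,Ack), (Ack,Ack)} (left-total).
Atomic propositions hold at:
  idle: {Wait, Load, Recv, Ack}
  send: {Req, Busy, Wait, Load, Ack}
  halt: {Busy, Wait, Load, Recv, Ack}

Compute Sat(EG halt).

EG halt: greatest fixpoint, start Z0 = {Busy, Wait, Load, Recv, Ack}, keep only states in Sat with some successor in Z. Already a fixed point.
Sat(EG halt) = {Busy, Wait, Load, Recv, Ack}

{Busy, Wait, Load, Recv, Ack}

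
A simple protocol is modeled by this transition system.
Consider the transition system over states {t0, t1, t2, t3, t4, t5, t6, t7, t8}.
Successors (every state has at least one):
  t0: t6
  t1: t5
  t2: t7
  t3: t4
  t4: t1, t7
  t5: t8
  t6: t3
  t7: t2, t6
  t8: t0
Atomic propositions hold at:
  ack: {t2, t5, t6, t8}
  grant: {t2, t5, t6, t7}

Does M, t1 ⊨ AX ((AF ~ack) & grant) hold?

Sat(~ack) = {t0, t1, t3, t4, t7}
AF ~ack: least fixpoint, start Z0 = {t0, t1, t3, t4, t7}, add states with every successor in Z. Z1 = {t0, t1, t2, t3, t4, t6, t7, t8}; Z2 = {t0, t1, t2, t3, t4, t5, t6, t7, t8}; fixed.
Sat(AF ~ack) = {t0, t1, t2, t3, t4, t5, t6, t7, t8}
Sat((AF ~ack) & grant) = {t2, t5, t6, t7}
Sat(AX ((AF ~ack) & grant)) = {s : every successor in {t2, t5, t6, t7}} = {t0, t1, t2, t7}
t1 ∈ Sat(AX ((AF ~ack) & grant)) = {t0, t1, t2, t7}, so the formula holds at t1.

Yes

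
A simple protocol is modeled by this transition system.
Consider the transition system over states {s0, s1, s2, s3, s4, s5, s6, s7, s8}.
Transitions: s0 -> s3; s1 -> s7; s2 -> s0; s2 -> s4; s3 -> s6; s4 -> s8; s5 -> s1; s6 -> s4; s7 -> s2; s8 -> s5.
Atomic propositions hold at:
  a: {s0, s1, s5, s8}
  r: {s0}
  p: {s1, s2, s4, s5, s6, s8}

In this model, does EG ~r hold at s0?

Sat(~r) = {s1, s2, s3, s4, s5, s6, s7, s8}
EG ~r: greatest fixpoint, start Z0 = {s1, s2, s3, s4, s5, s6, s7, s8}, keep only states in Sat with some successor in Z. Already a fixed point.
Sat(EG ~r) = {s1, s2, s3, s4, s5, s6, s7, s8}
s0 ∉ Sat(EG ~r) = {s1, s2, s3, s4, s5, s6, s7, s8}, so the formula does not hold at s0.

No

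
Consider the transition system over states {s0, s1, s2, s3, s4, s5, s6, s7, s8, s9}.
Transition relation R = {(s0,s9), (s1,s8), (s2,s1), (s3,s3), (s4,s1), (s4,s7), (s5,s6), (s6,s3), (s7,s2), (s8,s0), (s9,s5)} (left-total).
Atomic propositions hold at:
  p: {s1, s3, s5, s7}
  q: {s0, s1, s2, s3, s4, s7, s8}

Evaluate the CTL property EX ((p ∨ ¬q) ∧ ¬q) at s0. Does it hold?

Yes

Sat(¬q) = {s5, s6, s9}
Sat(p ∨ ¬q) = {s1, s3, s5, s6, s7, s9}
Sat((p ∨ ¬q) ∧ ¬q) = {s5, s6, s9}
Sat(EX ((p ∨ ¬q) ∧ ¬q)) = {s : some successor in {s5, s6, s9}} = {s0, s5, s9}
s0 ∈ Sat(EX ((p ∨ ¬q) ∧ ¬q)) = {s0, s5, s9}, so the formula holds at s0.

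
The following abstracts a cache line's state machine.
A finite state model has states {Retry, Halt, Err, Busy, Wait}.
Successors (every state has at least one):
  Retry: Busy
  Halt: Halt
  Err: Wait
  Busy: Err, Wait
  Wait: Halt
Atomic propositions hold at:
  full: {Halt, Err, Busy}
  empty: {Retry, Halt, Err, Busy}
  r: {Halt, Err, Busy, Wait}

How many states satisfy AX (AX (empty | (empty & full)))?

3

Sat(empty & full) = {Halt, Err, Busy}
Sat(empty | (empty & full)) = {Retry, Halt, Err, Busy}
Sat(AX (empty | (empty & full))) = {s : every successor in {Retry, Halt, Err, Busy}} = {Retry, Halt, Wait}
Sat(AX (AX (empty | (empty & full)))) = {s : every successor in {Retry, Halt, Wait}} = {Halt, Err, Wait}
|Sat(AX (AX (empty | (empty & full))))| = |{Halt, Err, Wait}| = 3.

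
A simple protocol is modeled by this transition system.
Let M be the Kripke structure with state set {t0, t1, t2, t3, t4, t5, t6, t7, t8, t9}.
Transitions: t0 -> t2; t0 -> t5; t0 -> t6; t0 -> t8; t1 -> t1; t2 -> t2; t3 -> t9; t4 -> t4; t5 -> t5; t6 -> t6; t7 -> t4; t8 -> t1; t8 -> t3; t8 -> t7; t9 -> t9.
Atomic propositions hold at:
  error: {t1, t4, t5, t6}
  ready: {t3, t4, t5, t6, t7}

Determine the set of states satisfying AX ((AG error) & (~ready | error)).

{t1, t4, t5, t6, t7}

AG error: greatest fixpoint, start Z0 = {t1, t4, t5, t6}, keep only states in Sat with every successor in Z. Already a fixed point.
Sat(AG error) = {t1, t4, t5, t6}
Sat(~ready) = {t0, t1, t2, t8, t9}
Sat(~ready | error) = {t0, t1, t2, t4, t5, t6, t8, t9}
Sat((AG error) & (~ready | error)) = {t1, t4, t5, t6}
Sat(AX ((AG error) & (~ready | error))) = {s : every successor in {t1, t4, t5, t6}} = {t1, t4, t5, t6, t7}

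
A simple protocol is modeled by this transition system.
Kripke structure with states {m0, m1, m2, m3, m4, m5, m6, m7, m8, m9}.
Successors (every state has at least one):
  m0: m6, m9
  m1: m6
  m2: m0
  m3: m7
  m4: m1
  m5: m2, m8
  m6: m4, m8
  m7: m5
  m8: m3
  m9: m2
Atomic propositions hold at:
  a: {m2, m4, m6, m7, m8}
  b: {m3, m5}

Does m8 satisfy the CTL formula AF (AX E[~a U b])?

Yes

Sat(~a) = {m0, m1, m3, m5, m9}
E[~a U b]: least fixpoint, start Z0 = Sat(b) = {m3, m5}, add states in Sat(~a) with some successor in Z. Already a fixed point.
Sat(E[~a U b]) = {m3, m5}
Sat(AX E[~a U b]) = {s : every successor in {m3, m5}} = {m7, m8}
AF (AX E[~a U b]): least fixpoint, start Z0 = {m7, m8}, add states with every successor in Z. Z1 = {m3, m7, m8}; fixed.
Sat(AF (AX E[~a U b])) = {m3, m7, m8}
m8 ∈ Sat(AF (AX E[~a U b])) = {m3, m7, m8}, so the formula holds at m8.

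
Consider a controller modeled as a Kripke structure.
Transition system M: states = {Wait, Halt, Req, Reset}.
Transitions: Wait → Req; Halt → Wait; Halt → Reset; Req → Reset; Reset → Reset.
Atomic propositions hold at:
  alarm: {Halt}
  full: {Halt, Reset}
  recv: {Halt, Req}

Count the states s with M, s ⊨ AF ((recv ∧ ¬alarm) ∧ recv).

Sat(¬alarm) = {Wait, Req, Reset}
Sat(recv ∧ ¬alarm) = {Req}
Sat((recv ∧ ¬alarm) ∧ recv) = {Req}
AF ((recv ∧ ¬alarm) ∧ recv): least fixpoint, start Z0 = {Req}, add states with every successor in Z. Z1 = {Wait, Req}; fixed.
Sat(AF ((recv ∧ ¬alarm) ∧ recv)) = {Wait, Req}
|Sat(AF ((recv ∧ ¬alarm) ∧ recv))| = |{Wait, Req}| = 2.

2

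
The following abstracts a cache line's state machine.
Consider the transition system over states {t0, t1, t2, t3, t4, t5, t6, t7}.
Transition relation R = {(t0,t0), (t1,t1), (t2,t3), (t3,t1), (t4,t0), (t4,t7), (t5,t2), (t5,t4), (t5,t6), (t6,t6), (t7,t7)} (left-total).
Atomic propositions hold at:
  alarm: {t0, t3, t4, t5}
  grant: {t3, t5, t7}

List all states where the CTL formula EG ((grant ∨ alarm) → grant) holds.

Sat(grant ∨ alarm) = {t0, t3, t4, t5, t7}
Sat((grant ∨ alarm) → grant) = {t1, t2, t3, t5, t6, t7}
EG ((grant ∨ alarm) → grant): greatest fixpoint, start Z0 = {t1, t2, t3, t5, t6, t7}, keep only states in Sat with some successor in Z. Already a fixed point.
Sat(EG ((grant ∨ alarm) → grant)) = {t1, t2, t3, t5, t6, t7}

{t1, t2, t3, t5, t6, t7}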